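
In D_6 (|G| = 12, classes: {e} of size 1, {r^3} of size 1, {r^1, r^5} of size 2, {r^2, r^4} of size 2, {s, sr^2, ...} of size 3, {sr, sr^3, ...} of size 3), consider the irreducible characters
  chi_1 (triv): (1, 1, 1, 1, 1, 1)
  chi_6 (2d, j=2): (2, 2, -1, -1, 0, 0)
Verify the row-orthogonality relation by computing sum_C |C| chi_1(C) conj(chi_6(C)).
Sum = 0; so <chi_1, chi_6> = 0 (distinct irreducibles are orthogonal).

Explanation: Compute term by term over conjugacy classes (|C| * chi_1(C) * conj(chi_6(C))):
  1*(1)*conj(2) + 1*(1)*conj(2) + 2*(1)*conj(-1) + 2*(1)*conj(-1) + 3*(1)*conj(0) + 3*(1)*conj(0)
  = (2) + (2) + (-2) + (-2) + (0) + (0)
  = 0.
Dividing by |G| = 12 gives 0/12 = 0, matching the row-orthogonality relation <chi_1, chi_6> = [chi_1 = chi_6].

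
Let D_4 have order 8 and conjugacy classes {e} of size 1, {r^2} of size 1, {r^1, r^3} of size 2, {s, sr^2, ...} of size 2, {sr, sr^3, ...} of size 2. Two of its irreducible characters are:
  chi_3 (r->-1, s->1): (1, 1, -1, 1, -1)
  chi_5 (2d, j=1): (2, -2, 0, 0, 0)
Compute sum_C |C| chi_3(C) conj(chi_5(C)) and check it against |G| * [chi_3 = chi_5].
Sum = 0; so <chi_3, chi_5> = 0 (distinct irreducibles are orthogonal).

Working: Compute term by term over conjugacy classes (|C| * chi_3(C) * conj(chi_5(C))):
  1*(1)*conj(2) + 1*(1)*conj(-2) + 2*(-1)*conj(0) + 2*(1)*conj(0) + 2*(-1)*conj(0)
  = (2) + (-2) + (0) + (0) + (0)
  = 0.
Dividing by |G| = 8 gives 0/8 = 0, matching the row-orthogonality relation <chi_3, chi_5> = [chi_3 = chi_5].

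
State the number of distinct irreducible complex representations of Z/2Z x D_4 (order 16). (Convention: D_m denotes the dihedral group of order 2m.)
10

Details: The number of irreducible complex representations of a finite group equals its number of conjugacy classes. For a direct product, #classes(G x H) = #classes(G) * #classes(H). Z/2Z has 2 classes (abelian), D_4 has 5 classes, so 2 * 5 = 10, so Z/2Z x D_4 (order 16) has exactly 10 irreducible complex representations.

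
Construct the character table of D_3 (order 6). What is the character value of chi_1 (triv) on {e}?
Conjugacy classes: {e} of size 1, {r^1, r^2} of size 2, {s, sr, ..., sr^2} of size 3.
Character table:
  irrep \ class              {e} (size 1)  {r^1, r^2} (size 2)  {s, sr, ..., sr^2} (size 3)
  chi_1 (triv)               1             1                    1                          
  chi_2 (sign: r->1, s->-1)  1             1                    -1                         
  chi_3 (2d, j=1)            2             -1                   0                          

Spot check: chi_1 (triv) on {e} = 1.

Explanation: D_3 has order 2*3 = 6 with 3 conjugacy classes, hence 3 irreducibles. Sum of squared dims 1 + 1 + 4 = 6 = |G|. Linear characters come from the abelianisation; the 2-dimensional irreps have character r^k -> 2*cos(2*pi*j*k/3), reflections -> 0.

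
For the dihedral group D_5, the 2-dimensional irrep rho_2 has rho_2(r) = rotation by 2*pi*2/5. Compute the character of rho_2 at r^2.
chi_{rho_2}(r^2) = 2*cos(2*pi*2*2/5) = -1/2 + sqrt(5)/2

Reasoning: rho_2(r^2) is rotation by angle 2*pi*2*2/5, whose trace is 2*cos(2*pi*2*2/5) = -1/2 + sqrt(5)/2.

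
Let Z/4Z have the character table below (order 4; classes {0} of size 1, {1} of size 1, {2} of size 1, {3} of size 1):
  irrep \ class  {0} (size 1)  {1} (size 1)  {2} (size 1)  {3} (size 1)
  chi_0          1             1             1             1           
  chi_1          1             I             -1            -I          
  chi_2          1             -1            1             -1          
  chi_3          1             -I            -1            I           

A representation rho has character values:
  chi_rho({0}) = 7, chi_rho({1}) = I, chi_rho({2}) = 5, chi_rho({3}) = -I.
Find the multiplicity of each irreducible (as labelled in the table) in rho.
Multiplicities: chi_0: 3, chi_1: 1, chi_2: 3, chi_3: 0.

Working: Use <chi_rho, chi> = (1/|G|) sum_C |C| * chi_rho(C) * conj(chi(C)) with |G| = 4 for each irreducible chi in the table:
  <chi_rho, chi_0> = (1/4)[1*(7)*conj(1) + 1*(I)*conj(1) + 1*(5)*conj(1) + 1*(-I)*conj(1)]
      = (1/4)[(7) + (I) + (5) + (-I)] = 12/4 = 3
  <chi_rho, chi_1> = (1/4)[1*(7)*conj(1) + 1*(I)*conj(I) + 1*(5)*conj(-1) + 1*(-I)*conj(-I)]
      = (1/4)[(7) + (1) + (-5) + (1)] = 4/4 = 1
  <chi_rho, chi_2> = (1/4)[1*(7)*conj(1) + 1*(I)*conj(-1) + 1*(5)*conj(1) + 1*(-I)*conj(-1)]
      = (1/4)[(7) + (-I) + (5) + (I)] = 12/4 = 3
  <chi_rho, chi_3> = (1/4)[1*(7)*conj(1) + 1*(I)*conj(-I) + 1*(5)*conj(-1) + 1*(-I)*conj(I)]
      = (1/4)[(7) + (-1) + (-5) + (-1)] = 0/4 = 0
(Exp terms are combined using exp(i*s)*conj(exp(i*t)) = exp(i*(s-t)), and sums of them are collapsed using the identity that for every m > 1 the m distinct m-th roots of unity sum to 0, e.g. 1 + exp(2*I*pi/3) + exp(-2*I*pi/3) = 0.)
Dimension check: dim(rho) = sum (mult * dim) = 3*1 + 1*1 + 3*1 + 0*1 = 7 = chi_rho(e) = 7.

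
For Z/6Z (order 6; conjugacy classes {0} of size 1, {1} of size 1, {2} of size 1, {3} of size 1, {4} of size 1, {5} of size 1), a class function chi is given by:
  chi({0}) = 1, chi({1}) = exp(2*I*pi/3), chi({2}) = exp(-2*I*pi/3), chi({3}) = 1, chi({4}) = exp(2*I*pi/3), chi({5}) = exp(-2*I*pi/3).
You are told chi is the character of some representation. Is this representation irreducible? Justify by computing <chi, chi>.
Irreducible: <chi, chi> = 1.

Solution. <chi, chi> = (1/|G|) sum_C |C| * |chi(C)|^2 = (1/6)[1*|1|^2 + 1*|exp(2*I*pi/3)|^2 + 1*|exp(-2*I*pi/3)|^2 + 1*|1|^2 + 1*|exp(2*I*pi/3)|^2 + 1*|exp(-2*I*pi/3)|^2]
  = (1/6)[(1) + (1) + (1) + (1) + (1) + (1)] = 6/6 = 1.
(Exp terms are combined using exp(i*s)*conj(exp(i*t)) = exp(i*(s-t)), and sums of them are collapsed using the identity that for every m > 1 the m distinct m-th roots of unity sum to 0, e.g. 1 + exp(2*I*pi/3) + exp(-2*I*pi/3) = 0.)
A character is irreducible iff <chi, chi> = 1, so this representation is irreducible.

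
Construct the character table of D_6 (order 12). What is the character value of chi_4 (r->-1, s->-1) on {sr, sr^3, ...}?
Conjugacy classes: {e} of size 1, {r^3} of size 1, {r^1, r^5} of size 2, {r^2, r^4} of size 2, {s, sr^2, ...} of size 3, {sr, sr^3, ...} of size 3.
Character table:
  irrep \ class              {e} (size 1)  {r^3} (size 1)  {r^1, r^5} (size 2)  {r^2, r^4} (size 2)  {s, sr^2, ...} (size 3)  {sr, sr^3, ...} (size 3)
  chi_1 (triv)               1             1               1                    1                    1                        1                       
  chi_2 (sign: r->1, s->-1)  1             1               1                    1                    -1                       -1                      
  chi_3 (r->-1, s->1)        1             -1              -1                   1                    1                        -1                      
  chi_4 (r->-1, s->-1)       1             -1              -1                   1                    -1                       1                       
  chi_5 (2d, j=1)            2             -2              1                    -1                   0                        0                       
  chi_6 (2d, j=2)            2             2               -1                   -1                   0                        0                       

Spot check: chi_4 (r->-1, s->-1) on {sr, sr^3, ...} = 1.

Explanation: D_6 has order 2*6 = 12 with 6 conjugacy classes, hence 6 irreducibles. Sum of squared dims 1 + 1 + 1 + 1 + 4 + 4 = 12 = |G|. Linear characters come from the abelianisation; the 2-dimensional irreps have character r^k -> 2*cos(2*pi*j*k/6), reflections -> 0.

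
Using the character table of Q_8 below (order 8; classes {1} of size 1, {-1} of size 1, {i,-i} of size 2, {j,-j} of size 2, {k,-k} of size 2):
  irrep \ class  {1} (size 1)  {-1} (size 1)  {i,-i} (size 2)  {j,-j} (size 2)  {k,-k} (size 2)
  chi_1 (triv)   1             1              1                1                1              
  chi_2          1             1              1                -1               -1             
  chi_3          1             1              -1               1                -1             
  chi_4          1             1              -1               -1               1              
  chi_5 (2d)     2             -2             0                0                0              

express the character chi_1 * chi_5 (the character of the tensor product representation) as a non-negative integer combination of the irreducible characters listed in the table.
chi_1 tensor chi_5 = chi_5 (all other irreducibles have multiplicity 0).

Details: The character of a tensor product is the pointwise product (chi_1 * chi_5)(C) = chi_1(C) * chi_5(C):
  {1}: (1)*(2), {-1}: (1)*(-2), {i,-i}: (1)*(0), {j,-j}: (1)*(0), {k,-k}: (1)*(0)
so (chi_1 * chi_5) takes values
  {1} -> 2, {-1} -> -2, {i,-i} -> 0, {j,-j} -> 0, {k,-k} -> 0.
Now take the inner product of this character with each irreducible chi from the table, <chi_1*chi_5, chi> = (1/8) sum_C |C| (chi_1*chi_5)(C) conj(chi(C)):
  <chi_1*chi_5, chi_1> = (1/8)[1*(2)*conj(1) + 1*(-2)*conj(1) + 2*(0)*conj(1) + 2*(0)*conj(1) + 2*(0)*conj(1)]
      = (1/8)[(2) + (-2) + (0) + (0) + (0)] = 0/8 = 0
  <chi_1*chi_5, chi_2> = (1/8)[1*(2)*conj(1) + 1*(-2)*conj(1) + 2*(0)*conj(1) + 2*(0)*conj(-1) + 2*(0)*conj(-1)]
      = (1/8)[(2) + (-2) + (0) + (0) + (0)] = 0/8 = 0
  <chi_1*chi_5, chi_3> = (1/8)[1*(2)*conj(1) + 1*(-2)*conj(1) + 2*(0)*conj(-1) + 2*(0)*conj(1) + 2*(0)*conj(-1)]
      = (1/8)[(2) + (-2) + (0) + (0) + (0)] = 0/8 = 0
  <chi_1*chi_5, chi_4> = (1/8)[1*(2)*conj(1) + 1*(-2)*conj(1) + 2*(0)*conj(-1) + 2*(0)*conj(-1) + 2*(0)*conj(1)]
      = (1/8)[(2) + (-2) + (0) + (0) + (0)] = 0/8 = 0
  <chi_1*chi_5, chi_5> = (1/8)[1*(2)*conj(2) + 1*(-2)*conj(-2) + 2*(0)*conj(0) + 2*(0)*conj(0) + 2*(0)*conj(0)]
      = (1/8)[(4) + (4) + (0) + (0) + (0)] = 8/8 = 1
Hence the multiplicities are chi_5: 1. Dimension check: dim(chi_1)*dim(chi_5) = 1*2 = 2 and sum (mult * dim) = 1*2 = 2.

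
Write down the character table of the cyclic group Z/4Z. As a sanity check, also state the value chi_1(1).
Character table of Z/4Z (irreps indexed chi_0,...,chi_3 with chi_k(m) = zeta_4^(k*m), zeta_4 = exp(2*pi*i/4)):
  irrep \ class  {0} (size 1)  {1} (size 1)  {2} (size 1)  {3} (size 1)
  chi_0          1             1             1             1           
  chi_1          1             I             -1            -I          
  chi_2          1             -1            1             -1          
  chi_3          1             -I            -1            I           

Spot check: chi_1(1) = zeta_4^(1*1) = zeta_4^1 = I.

Why: Z/4Z is abelian, so all 4 irreducible complex representations are 1-dimensional. They are given by chi_k(m) = zeta_4^(k*m) for k = 0,...,3. Row orthogonality: sum_m chi_k(m) conj(chi_l(m)) = 4 * [k = l].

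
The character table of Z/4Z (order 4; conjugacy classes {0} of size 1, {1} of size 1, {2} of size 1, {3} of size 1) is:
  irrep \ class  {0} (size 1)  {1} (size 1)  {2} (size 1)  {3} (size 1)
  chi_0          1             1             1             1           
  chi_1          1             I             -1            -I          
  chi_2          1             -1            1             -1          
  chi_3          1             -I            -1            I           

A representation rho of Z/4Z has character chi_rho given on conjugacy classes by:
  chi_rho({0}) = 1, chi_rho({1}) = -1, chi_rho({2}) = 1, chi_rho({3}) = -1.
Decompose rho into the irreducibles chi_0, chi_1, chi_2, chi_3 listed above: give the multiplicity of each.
Multiplicities: chi_0: 0, chi_1: 0, chi_2: 1, chi_3: 0.

Explanation: Use <chi_rho, chi> = (1/|G|) sum_C |C| * chi_rho(C) * conj(chi(C)) with |G| = 4 for each irreducible chi in the table:
  <chi_rho, chi_0> = (1/4)[1*(1)*conj(1) + 1*(-1)*conj(1) + 1*(1)*conj(1) + 1*(-1)*conj(1)]
      = (1/4)[(1) + (-1) + (1) + (-1)] = 0/4 = 0
  <chi_rho, chi_1> = (1/4)[1*(1)*conj(1) + 1*(-1)*conj(I) + 1*(1)*conj(-1) + 1*(-1)*conj(-I)]
      = (1/4)[(1) + (I) + (-1) + (-I)] = 0/4 = 0
  <chi_rho, chi_2> = (1/4)[1*(1)*conj(1) + 1*(-1)*conj(-1) + 1*(1)*conj(1) + 1*(-1)*conj(-1)]
      = (1/4)[(1) + (1) + (1) + (1)] = 4/4 = 1
  <chi_rho, chi_3> = (1/4)[1*(1)*conj(1) + 1*(-1)*conj(-I) + 1*(1)*conj(-1) + 1*(-1)*conj(I)]
      = (1/4)[(1) + (-I) + (-1) + (I)] = 0/4 = 0
(Exp terms are combined using exp(i*s)*conj(exp(i*t)) = exp(i*(s-t)), and sums of them are collapsed using the identity that for every m > 1 the m distinct m-th roots of unity sum to 0, e.g. 1 + exp(2*I*pi/3) + exp(-2*I*pi/3) = 0.)
Dimension check: dim(rho) = sum (mult * dim) = 0*1 + 0*1 + 1*1 + 0*1 = 1 = chi_rho(e) = 1.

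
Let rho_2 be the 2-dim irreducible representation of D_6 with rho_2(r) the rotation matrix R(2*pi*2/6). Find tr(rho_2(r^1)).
chi_{rho_2}(r^1) = 2*cos(2*pi*2*1/6) = -1

Explanation: rho_2(r^1) is rotation by angle 2*pi*2*1/6, whose trace is 2*cos(2*pi*2*1/6) = -1.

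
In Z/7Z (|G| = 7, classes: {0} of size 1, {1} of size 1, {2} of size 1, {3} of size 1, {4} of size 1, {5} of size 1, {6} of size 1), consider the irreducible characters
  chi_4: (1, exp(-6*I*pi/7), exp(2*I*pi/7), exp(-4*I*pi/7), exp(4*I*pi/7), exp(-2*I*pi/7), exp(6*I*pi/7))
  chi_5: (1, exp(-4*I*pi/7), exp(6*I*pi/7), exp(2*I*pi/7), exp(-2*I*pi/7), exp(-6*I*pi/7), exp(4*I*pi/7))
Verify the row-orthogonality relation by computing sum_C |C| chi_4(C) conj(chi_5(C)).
Sum = 0; so <chi_4, chi_5> = 0 (distinct irreducibles are orthogonal).

Working: Compute term by term over conjugacy classes (|C| * chi_4(C) * conj(chi_5(C))):
  1*(1)*conj(1) + 1*(exp(-6*I*pi/7))*conj(exp(-4*I*pi/7)) + 1*(exp(2*I*pi/7))*conj(exp(6*I*pi/7)) + 1*(exp(-4*I*pi/7))*conj(exp(2*I*pi/7)) + 1*(exp(4*I*pi/7))*conj(exp(-2*I*pi/7)) + 1*(exp(-2*I*pi/7))*conj(exp(-6*I*pi/7)) + 1*(exp(6*I*pi/7))*conj(exp(4*I*pi/7))
  = (1) + (exp(-2*I*pi/7)) + (exp(-4*I*pi/7)) + (exp(-6*I*pi/7)) + (exp(6*I*pi/7)) + (exp(4*I*pi/7)) + (exp(2*I*pi/7))
  = 0.
(Exp terms are combined using exp(i*s)*conj(exp(i*t)) = exp(i*(s-t)), and sums of them are collapsed using the identity that for every m > 1 the m distinct m-th roots of unity sum to 0, e.g. 1 + exp(2*I*pi/3) + exp(-2*I*pi/3) = 0.)
Dividing by |G| = 7 gives 0/7 = 0, matching the row-orthogonality relation <chi_4, chi_5> = [chi_4 = chi_5].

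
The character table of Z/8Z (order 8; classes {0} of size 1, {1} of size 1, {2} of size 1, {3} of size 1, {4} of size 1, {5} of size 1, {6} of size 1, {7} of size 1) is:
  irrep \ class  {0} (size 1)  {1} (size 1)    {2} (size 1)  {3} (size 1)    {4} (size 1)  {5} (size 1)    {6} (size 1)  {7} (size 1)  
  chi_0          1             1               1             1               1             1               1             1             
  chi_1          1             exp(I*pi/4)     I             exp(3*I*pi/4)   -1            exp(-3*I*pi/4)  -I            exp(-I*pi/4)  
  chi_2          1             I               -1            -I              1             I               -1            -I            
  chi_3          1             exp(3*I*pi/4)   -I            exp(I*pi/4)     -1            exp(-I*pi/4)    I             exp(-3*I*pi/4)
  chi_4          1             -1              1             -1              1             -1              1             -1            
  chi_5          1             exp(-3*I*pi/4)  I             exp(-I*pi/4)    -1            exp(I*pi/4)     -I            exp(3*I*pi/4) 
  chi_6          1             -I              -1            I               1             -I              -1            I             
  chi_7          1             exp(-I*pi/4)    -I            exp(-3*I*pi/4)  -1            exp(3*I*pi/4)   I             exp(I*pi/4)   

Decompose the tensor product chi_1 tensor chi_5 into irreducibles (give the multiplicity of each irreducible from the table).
chi_1 tensor chi_5 = chi_6 (all other irreducibles have multiplicity 0).

Solution. The character of a tensor product is the pointwise product (chi_1 * chi_5)(C) = chi_1(C) * chi_5(C):
  {0}: (1)*(1), {1}: (exp(I*pi/4))*(exp(-3*I*pi/4)), {2}: (I)*(I), {3}: (exp(3*I*pi/4))*(exp(-I*pi/4)), {4}: (-1)*(-1), {5}: (exp(-3*I*pi/4))*(exp(I*pi/4)), {6}: (-I)*(-I), {7}: (exp(-I*pi/4))*(exp(3*I*pi/4))
so (chi_1 * chi_5) takes values
  {0} -> 1, {1} -> -I, {2} -> -1, {3} -> I, {4} -> 1, {5} -> -I, {6} -> -1, {7} -> I.
Now take the inner product of this character with each irreducible chi from the table, <chi_1*chi_5, chi> = (1/8) sum_C |C| (chi_1*chi_5)(C) conj(chi(C)):
  <chi_1*chi_5, chi_0> = (1/8)[1*(1)*conj(1) + 1*(-I)*conj(1) + 1*(-1)*conj(1) + 1*(I)*conj(1) + 1*(1)*conj(1) + 1*(-I)*conj(1) + 1*(-1)*conj(1) + 1*(I)*conj(1)]
      = (1/8)[(1) + (-I) + (-1) + (I) + (1) + (-I) + (-1) + (I)] = 0/8 = 0
  <chi_1*chi_5, chi_1> = (1/8)[1*(1)*conj(1) + 1*(-I)*conj(exp(I*pi/4)) + 1*(-1)*conj(I) + 1*(I)*conj(exp(3*I*pi/4)) + 1*(1)*conj(-1) + 1*(-I)*conj(exp(-3*I*pi/4)) + 1*(-1)*conj(-I) + 1*(I)*conj(exp(-I*pi/4))]
      = (1/8)[(1) + (-exp(I*pi/4)) + (I) + (exp(-I*pi/4)) + (-1) + (-exp(-3*I*pi/4)) + (-I) + (exp(3*I*pi/4))] = 0/8 = 0
  <chi_1*chi_5, chi_2> = (1/8)[1*(1)*conj(1) + 1*(-I)*conj(I) + 1*(-1)*conj(-1) + 1*(I)*conj(-I) + 1*(1)*conj(1) + 1*(-I)*conj(I) + 1*(-1)*conj(-1) + 1*(I)*conj(-I)]
      = (1/8)[(1) + (-1) + (1) + (-1) + (1) + (-1) + (1) + (-1)] = 0/8 = 0
  <chi_1*chi_5, chi_3> = (1/8)[1*(1)*conj(1) + 1*(-I)*conj(exp(3*I*pi/4)) + 1*(-1)*conj(-I) + 1*(I)*conj(exp(I*pi/4)) + 1*(1)*conj(-1) + 1*(-I)*conj(exp(-I*pi/4)) + 1*(-1)*conj(I) + 1*(I)*conj(exp(-3*I*pi/4))]
      = (1/8)[(1) + (-exp(-I*pi/4)) + (-I) + (exp(I*pi/4)) + (-1) + (-exp(3*I*pi/4)) + (I) + (exp(-3*I*pi/4))] = 0/8 = 0
  <chi_1*chi_5, chi_4> = (1/8)[1*(1)*conj(1) + 1*(-I)*conj(-1) + 1*(-1)*conj(1) + 1*(I)*conj(-1) + 1*(1)*conj(1) + 1*(-I)*conj(-1) + 1*(-1)*conj(1) + 1*(I)*conj(-1)]
      = (1/8)[(1) + (I) + (-1) + (-I) + (1) + (I) + (-1) + (-I)] = 0/8 = 0
  <chi_1*chi_5, chi_5> = (1/8)[1*(1)*conj(1) + 1*(-I)*conj(exp(-3*I*pi/4)) + 1*(-1)*conj(I) + 1*(I)*conj(exp(-I*pi/4)) + 1*(1)*conj(-1) + 1*(-I)*conj(exp(I*pi/4)) + 1*(-1)*conj(-I) + 1*(I)*conj(exp(3*I*pi/4))]
      = (1/8)[(1) + (-exp(-3*I*pi/4)) + (I) + (exp(3*I*pi/4)) + (-1) + (-exp(I*pi/4)) + (-I) + (exp(-I*pi/4))] = 0/8 = 0
  <chi_1*chi_5, chi_6> = (1/8)[1*(1)*conj(1) + 1*(-I)*conj(-I) + 1*(-1)*conj(-1) + 1*(I)*conj(I) + 1*(1)*conj(1) + 1*(-I)*conj(-I) + 1*(-1)*conj(-1) + 1*(I)*conj(I)]
      = (1/8)[(1) + (1) + (1) + (1) + (1) + (1) + (1) + (1)] = 8/8 = 1
  <chi_1*chi_5, chi_7> = (1/8)[1*(1)*conj(1) + 1*(-I)*conj(exp(-I*pi/4)) + 1*(-1)*conj(-I) + 1*(I)*conj(exp(-3*I*pi/4)) + 1*(1)*conj(-1) + 1*(-I)*conj(exp(3*I*pi/4)) + 1*(-1)*conj(I) + 1*(I)*conj(exp(I*pi/4))]
      = (1/8)[(1) + (-exp(3*I*pi/4)) + (-I) + (exp(-3*I*pi/4)) + (-1) + (-exp(-I*pi/4)) + (I) + (exp(I*pi/4))] = 0/8 = 0
(Exp terms are combined using exp(i*s)*conj(exp(i*t)) = exp(i*(s-t)), and sums of them are collapsed using the identity that for every m > 1 the m distinct m-th roots of unity sum to 0, e.g. 1 + exp(2*I*pi/3) + exp(-2*I*pi/3) = 0.)
Hence the multiplicities are chi_6: 1. Dimension check: dim(chi_1)*dim(chi_5) = 1*1 = 1 and sum (mult * dim) = 1*1 = 1.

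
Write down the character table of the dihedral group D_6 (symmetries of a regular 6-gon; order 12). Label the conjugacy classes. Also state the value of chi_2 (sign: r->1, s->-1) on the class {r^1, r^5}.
Conjugacy classes: {e} of size 1, {r^3} of size 1, {r^1, r^5} of size 2, {r^2, r^4} of size 2, {s, sr^2, ...} of size 3, {sr, sr^3, ...} of size 3.
Character table:
  irrep \ class              {e} (size 1)  {r^3} (size 1)  {r^1, r^5} (size 2)  {r^2, r^4} (size 2)  {s, sr^2, ...} (size 3)  {sr, sr^3, ...} (size 3)
  chi_1 (triv)               1             1               1                    1                    1                        1                       
  chi_2 (sign: r->1, s->-1)  1             1               1                    1                    -1                       -1                      
  chi_3 (r->-1, s->1)        1             -1              -1                   1                    1                        -1                      
  chi_4 (r->-1, s->-1)       1             -1              -1                   1                    -1                       1                       
  chi_5 (2d, j=1)            2             -2              1                    -1                   0                        0                       
  chi_6 (2d, j=2)            2             2               -1                   -1                   0                        0                       

Spot check: chi_2 (sign: r->1, s->-1) on {r^1, r^5} = 1.

Why: D_6 has order 2*6 = 12 with 6 conjugacy classes, hence 6 irreducibles. Sum of squared dims 1 + 1 + 1 + 1 + 4 + 4 = 12 = |G|. Linear characters come from the abelianisation; the 2-dimensional irreps have character r^k -> 2*cos(2*pi*j*k/6), reflections -> 0.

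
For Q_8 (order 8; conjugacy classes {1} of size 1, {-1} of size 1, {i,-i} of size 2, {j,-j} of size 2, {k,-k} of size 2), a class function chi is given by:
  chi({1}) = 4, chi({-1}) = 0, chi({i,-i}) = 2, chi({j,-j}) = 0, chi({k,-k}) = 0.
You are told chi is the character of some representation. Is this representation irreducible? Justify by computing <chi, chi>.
Not irreducible (reducible): <chi, chi> = 3 > 1.

Argument: <chi, chi> = (1/|G|) sum_C |C| * |chi(C)|^2 = (1/8)[1*|4|^2 + 1*|0|^2 + 2*|2|^2 + 2*|0|^2 + 2*|0|^2]
  = (1/8)[(16) + (0) + (8) + (0) + (0)] = 24/8 = 3.
A character is irreducible iff <chi, chi> = 1, so this representation is reducible.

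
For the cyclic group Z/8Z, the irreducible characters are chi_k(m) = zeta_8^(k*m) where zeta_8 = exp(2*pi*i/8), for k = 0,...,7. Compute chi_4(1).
chi_4(1) = zeta_8^4 = -1

Derivation: chi_4(1) = zeta_8^(4*1) = zeta_8^4. Since zeta_8^8 = 1, this equals zeta_8^4 = exp(2*pi*i*4/8) = -1.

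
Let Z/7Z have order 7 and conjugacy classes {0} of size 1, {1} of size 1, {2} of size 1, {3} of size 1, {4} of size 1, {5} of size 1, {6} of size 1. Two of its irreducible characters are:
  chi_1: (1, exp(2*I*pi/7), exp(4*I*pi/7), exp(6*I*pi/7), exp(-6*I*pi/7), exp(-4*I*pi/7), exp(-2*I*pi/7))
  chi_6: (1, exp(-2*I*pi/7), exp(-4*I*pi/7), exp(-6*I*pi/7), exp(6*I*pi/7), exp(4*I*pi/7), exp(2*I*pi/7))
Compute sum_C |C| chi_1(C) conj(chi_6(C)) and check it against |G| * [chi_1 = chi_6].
Sum = 0; so <chi_1, chi_6> = 0 (distinct irreducibles are orthogonal).

Why: Compute term by term over conjugacy classes (|C| * chi_1(C) * conj(chi_6(C))):
  1*(1)*conj(1) + 1*(exp(2*I*pi/7))*conj(exp(-2*I*pi/7)) + 1*(exp(4*I*pi/7))*conj(exp(-4*I*pi/7)) + 1*(exp(6*I*pi/7))*conj(exp(-6*I*pi/7)) + 1*(exp(-6*I*pi/7))*conj(exp(6*I*pi/7)) + 1*(exp(-4*I*pi/7))*conj(exp(4*I*pi/7)) + 1*(exp(-2*I*pi/7))*conj(exp(2*I*pi/7))
  = (1) + (exp(4*I*pi/7)) + (exp(-6*I*pi/7)) + (exp(-2*I*pi/7)) + (exp(2*I*pi/7)) + (exp(6*I*pi/7)) + (exp(-4*I*pi/7))
  = 0.
(Exp terms are combined using exp(i*s)*conj(exp(i*t)) = exp(i*(s-t)), and sums of them are collapsed using the identity that for every m > 1 the m distinct m-th roots of unity sum to 0, e.g. 1 + exp(2*I*pi/3) + exp(-2*I*pi/3) = 0.)
Dividing by |G| = 7 gives 0/7 = 0, matching the row-orthogonality relation <chi_1, chi_6> = [chi_1 = chi_6].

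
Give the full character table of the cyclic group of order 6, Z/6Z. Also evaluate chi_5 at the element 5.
Character table of Z/6Z (irreps indexed chi_0,...,chi_5 with chi_k(m) = zeta_6^(k*m), zeta_6 = exp(2*pi*i/6)):
  irrep \ class  {0} (size 1)  {1} (size 1)    {2} (size 1)    {3} (size 1)  {4} (size 1)    {5} (size 1)  
  chi_0          1             1               1               1             1               1             
  chi_1          1             exp(I*pi/3)     exp(2*I*pi/3)   -1            exp(-2*I*pi/3)  exp(-I*pi/3)  
  chi_2          1             exp(2*I*pi/3)   exp(-2*I*pi/3)  1             exp(2*I*pi/3)   exp(-2*I*pi/3)
  chi_3          1             -1              1               -1            1               -1            
  chi_4          1             exp(-2*I*pi/3)  exp(2*I*pi/3)   1             exp(-2*I*pi/3)  exp(2*I*pi/3) 
  chi_5          1             exp(-I*pi/3)    exp(-2*I*pi/3)  -1            exp(2*I*pi/3)   exp(I*pi/3)   

Spot check: chi_5(5) = zeta_6^(5*5) = zeta_6^25 = exp(I*pi/3).

Justification: Z/6Z is abelian, so all 6 irreducible complex representations are 1-dimensional. They are given by chi_k(m) = zeta_6^(k*m) for k = 0,...,5. Row orthogonality: sum_m chi_k(m) conj(chi_l(m)) = 6 * [k = l].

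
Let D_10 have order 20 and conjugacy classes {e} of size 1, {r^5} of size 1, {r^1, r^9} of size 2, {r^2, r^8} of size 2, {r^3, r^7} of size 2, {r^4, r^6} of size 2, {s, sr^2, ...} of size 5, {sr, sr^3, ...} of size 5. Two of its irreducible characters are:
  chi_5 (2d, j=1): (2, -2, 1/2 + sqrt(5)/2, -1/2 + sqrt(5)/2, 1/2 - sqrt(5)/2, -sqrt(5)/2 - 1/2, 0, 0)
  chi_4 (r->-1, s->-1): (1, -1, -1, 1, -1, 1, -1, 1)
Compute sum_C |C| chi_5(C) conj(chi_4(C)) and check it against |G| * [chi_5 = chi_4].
Sum = 0; so <chi_5, chi_4> = 0 (distinct irreducibles are orthogonal).

Working: Compute term by term over conjugacy classes (|C| * chi_5(C) * conj(chi_4(C))):
  1*(2)*conj(1) + 1*(-2)*conj(-1) + 2*(1/2 + sqrt(5)/2)*conj(-1) + 2*(-1/2 + sqrt(5)/2)*conj(1) + 2*(1/2 - sqrt(5)/2)*conj(-1) + 2*(-sqrt(5)/2 - 1/2)*conj(1) + 5*(0)*conj(-1) + 5*(0)*conj(1)
  = (2) + (2) + (-sqrt(5) - 1) + (-1 + sqrt(5)) + (-1 + sqrt(5)) + (-sqrt(5) - 1) + (0) + (0)
  = 0.
Dividing by |G| = 20 gives 0/20 = 0, matching the row-orthogonality relation <chi_5, chi_4> = [chi_5 = chi_4].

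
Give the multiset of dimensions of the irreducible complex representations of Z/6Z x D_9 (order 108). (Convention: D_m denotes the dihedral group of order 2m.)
Dimensions: 1, 1, 1, 1, 1, 1, 1, 1, 1, 1, 1, 1, 2, 2, 2, 2, 2, 2, 2, 2, 2, 2, 2, 2, 2, 2, 2, 2, 2, 2, 2, 2, 2, 2, 2, 2

Why: There are 36 irreducibles (= number of conjugacy classes). Their dimensions d_i satisfy sum d_i^2 = |G| = 108: 1 + 1 + 1 + 1 + 1 + 1 + 1 + 1 + 1 + 1 + 1 + 1 + 4 + 4 + 4 + 4 + 4 + 4 + 4 + 4 + 4 + 4 + 4 + 4 + 4 + 4 + 4 + 4 + 4 + 4 + 4 + 4 + 4 + 4 + 4 + 4 = 108. (For the product with Z/6Z: each of the 6 1-dim characters of Z/6Z tensors with each irrep of D_9, giving 6 copies of each D_9-dimension.)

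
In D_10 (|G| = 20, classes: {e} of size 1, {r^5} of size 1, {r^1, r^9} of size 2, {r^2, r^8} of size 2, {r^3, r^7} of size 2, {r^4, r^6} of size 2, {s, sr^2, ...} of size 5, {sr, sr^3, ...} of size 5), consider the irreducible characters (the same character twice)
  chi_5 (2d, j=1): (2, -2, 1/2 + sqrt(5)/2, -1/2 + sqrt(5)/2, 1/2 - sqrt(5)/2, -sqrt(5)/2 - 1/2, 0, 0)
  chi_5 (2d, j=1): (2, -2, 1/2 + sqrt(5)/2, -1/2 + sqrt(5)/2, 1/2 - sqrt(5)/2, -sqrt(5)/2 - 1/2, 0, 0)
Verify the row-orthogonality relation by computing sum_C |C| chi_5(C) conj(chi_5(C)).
Sum = 20 = |G| = 20; so <chi_5, chi_5> = 1 (norm-1 confirms irreducibility).

Why: Compute term by term over conjugacy classes (|C| * chi_5(C) * conj(chi_5(C))):
  1*(2)*conj(2) + 1*(-2)*conj(-2) + 2*(1/2 + sqrt(5)/2)*conj(1/2 + sqrt(5)/2) + 2*(-1/2 + sqrt(5)/2)*conj(-1/2 + sqrt(5)/2) + 2*(1/2 - sqrt(5)/2)*conj(1/2 - sqrt(5)/2) + 2*(-sqrt(5)/2 - 1/2)*conj(-sqrt(5)/2 - 1/2) + 5*(0)*conj(0) + 5*(0)*conj(0)
  = (4) + (4) + (sqrt(5) + 3) + (3 - sqrt(5)) + (3 - sqrt(5)) + (sqrt(5) + 3) + (0) + (0)
  = 20.
Dividing by |G| = 20 gives 20/20 = 1, matching the row-orthogonality relation <chi_5, chi_5> = [chi_5 = chi_5].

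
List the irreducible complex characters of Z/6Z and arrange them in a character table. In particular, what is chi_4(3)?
Character table of Z/6Z (irreps indexed chi_0,...,chi_5 with chi_k(m) = zeta_6^(k*m), zeta_6 = exp(2*pi*i/6)):
  irrep \ class  {0} (size 1)  {1} (size 1)    {2} (size 1)    {3} (size 1)  {4} (size 1)    {5} (size 1)  
  chi_0          1             1               1               1             1               1             
  chi_1          1             exp(I*pi/3)     exp(2*I*pi/3)   -1            exp(-2*I*pi/3)  exp(-I*pi/3)  
  chi_2          1             exp(2*I*pi/3)   exp(-2*I*pi/3)  1             exp(2*I*pi/3)   exp(-2*I*pi/3)
  chi_3          1             -1              1               -1            1               -1            
  chi_4          1             exp(-2*I*pi/3)  exp(2*I*pi/3)   1             exp(-2*I*pi/3)  exp(2*I*pi/3) 
  chi_5          1             exp(-I*pi/3)    exp(-2*I*pi/3)  -1            exp(2*I*pi/3)   exp(I*pi/3)   

Spot check: chi_4(3) = zeta_6^(4*3) = zeta_6^12 = 1.

Reasoning: Z/6Z is abelian, so all 6 irreducible complex representations are 1-dimensional. They are given by chi_k(m) = zeta_6^(k*m) for k = 0,...,5. Row orthogonality: sum_m chi_k(m) conj(chi_l(m)) = 6 * [k = l].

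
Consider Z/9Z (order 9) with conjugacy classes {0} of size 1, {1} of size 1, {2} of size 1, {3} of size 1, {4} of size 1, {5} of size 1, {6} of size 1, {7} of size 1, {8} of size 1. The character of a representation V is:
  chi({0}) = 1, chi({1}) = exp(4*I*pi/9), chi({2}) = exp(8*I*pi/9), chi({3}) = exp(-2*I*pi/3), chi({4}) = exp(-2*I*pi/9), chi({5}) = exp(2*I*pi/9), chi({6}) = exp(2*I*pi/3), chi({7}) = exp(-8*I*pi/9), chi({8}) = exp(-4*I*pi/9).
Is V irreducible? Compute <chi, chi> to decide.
Irreducible: <chi, chi> = 1.

Explanation: <chi, chi> = (1/|G|) sum_C |C| * |chi(C)|^2 = (1/9)[1*|1|^2 + 1*|exp(4*I*pi/9)|^2 + 1*|exp(8*I*pi/9)|^2 + 1*|exp(-2*I*pi/3)|^2 + 1*|exp(-2*I*pi/9)|^2 + 1*|exp(2*I*pi/9)|^2 + 1*|exp(2*I*pi/3)|^2 + 1*|exp(-8*I*pi/9)|^2 + 1*|exp(-4*I*pi/9)|^2]
  = (1/9)[(1) + (1) + (1) + (1) + (1) + (1) + (1) + (1) + (1)] = 9/9 = 1.
(Exp terms are combined using exp(i*s)*conj(exp(i*t)) = exp(i*(s-t)), and sums of them are collapsed using the identity that for every m > 1 the m distinct m-th roots of unity sum to 0, e.g. 1 + exp(2*I*pi/3) + exp(-2*I*pi/3) = 0.)
A character is irreducible iff <chi, chi> = 1, so this representation is irreducible.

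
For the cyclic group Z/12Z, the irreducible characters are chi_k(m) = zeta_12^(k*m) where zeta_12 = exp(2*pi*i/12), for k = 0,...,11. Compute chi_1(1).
chi_1(1) = zeta_12^1 = exp(I*pi/6)

Explanation: chi_1(1) = zeta_12^(1*1) = zeta_12^1. Since zeta_12^12 = 1, this equals zeta_12^1 = exp(2*pi*i*1/12) = exp(I*pi/6).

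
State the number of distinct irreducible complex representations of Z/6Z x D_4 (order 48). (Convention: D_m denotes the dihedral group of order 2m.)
30

Solution. The number of irreducible complex representations of a finite group equals its number of conjugacy classes. For a direct product, #classes(G x H) = #classes(G) * #classes(H). Z/6Z has 6 classes (abelian), D_4 has 5 classes, so 6 * 5 = 30, so Z/6Z x D_4 (order 48) has exactly 30 irreducible complex representations.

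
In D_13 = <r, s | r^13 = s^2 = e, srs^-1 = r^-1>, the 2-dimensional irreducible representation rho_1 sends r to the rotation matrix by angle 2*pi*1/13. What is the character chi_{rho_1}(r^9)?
chi_{rho_1}(r^9) = 2*cos(2*pi*1*9/13) = -2*cos(5*pi/13)

rho_1(r^9) is rotation by angle 2*pi*1*9/13, whose trace is 2*cos(2*pi*1*9/13) = -2*cos(5*pi/13).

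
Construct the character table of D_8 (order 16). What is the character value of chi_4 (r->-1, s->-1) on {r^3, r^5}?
Conjugacy classes: {e} of size 1, {r^4} of size 1, {r^1, r^7} of size 2, {r^2, r^6} of size 2, {r^3, r^5} of size 2, {s, sr^2, ...} of size 4, {sr, sr^3, ...} of size 4.
Character table:
  irrep \ class              {e} (size 1)  {r^4} (size 1)  {r^1, r^7} (size 2)  {r^2, r^6} (size 2)  {r^3, r^5} (size 2)  {s, sr^2, ...} (size 4)  {sr, sr^3, ...} (size 4)
  chi_1 (triv)               1             1               1                    1                    1                    1                        1                       
  chi_2 (sign: r->1, s->-1)  1             1               1                    1                    1                    -1                       -1                      
  chi_3 (r->-1, s->1)        1             1               -1                   1                    -1                   1                        -1                      
  chi_4 (r->-1, s->-1)       1             1               -1                   1                    -1                   -1                       1                       
  chi_5 (2d, j=1)            2             -2              sqrt(2)              0                    -sqrt(2)             0                        0                       
  chi_6 (2d, j=2)            2             2               0                    -2                   0                    0                        0                       
  chi_7 (2d, j=3)            2             -2              -sqrt(2)             0                    sqrt(2)              0                        0                       

Spot check: chi_4 (r->-1, s->-1) on {r^3, r^5} = -1.

Argument: D_8 has order 2*8 = 16 with 7 conjugacy classes, hence 7 irreducibles. Sum of squared dims 1 + 1 + 1 + 1 + 4 + 4 + 4 = 16 = |G|. Linear characters come from the abelianisation; the 2-dimensional irreps have character r^k -> 2*cos(2*pi*j*k/8), reflections -> 0.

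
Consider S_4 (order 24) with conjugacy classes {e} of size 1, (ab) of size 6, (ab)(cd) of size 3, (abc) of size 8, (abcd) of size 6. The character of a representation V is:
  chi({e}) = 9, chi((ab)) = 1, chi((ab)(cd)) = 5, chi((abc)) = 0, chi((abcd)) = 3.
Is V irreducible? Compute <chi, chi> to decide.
Not irreducible (reducible): <chi, chi> = 9 > 1.

Reasoning: <chi, chi> = (1/|G|) sum_C |C| * |chi(C)|^2 = (1/24)[1*|9|^2 + 6*|1|^2 + 3*|5|^2 + 8*|0|^2 + 6*|3|^2]
  = (1/24)[(81) + (6) + (75) + (0) + (54)] = 216/24 = 9.
A character is irreducible iff <chi, chi> = 1, so this representation is reducible.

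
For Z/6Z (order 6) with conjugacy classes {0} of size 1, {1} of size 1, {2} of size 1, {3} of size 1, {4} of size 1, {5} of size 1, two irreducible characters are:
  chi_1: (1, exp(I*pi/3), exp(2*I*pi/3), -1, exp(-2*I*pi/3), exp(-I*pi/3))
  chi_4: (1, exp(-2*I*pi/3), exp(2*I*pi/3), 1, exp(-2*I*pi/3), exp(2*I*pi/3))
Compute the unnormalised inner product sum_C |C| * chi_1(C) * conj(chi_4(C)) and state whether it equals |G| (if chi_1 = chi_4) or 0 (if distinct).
Sum = 0; so <chi_1, chi_4> = 0 (distinct irreducibles are orthogonal).

Justification: Compute term by term over conjugacy classes (|C| * chi_1(C) * conj(chi_4(C))):
  1*(1)*conj(1) + 1*(exp(I*pi/3))*conj(exp(-2*I*pi/3)) + 1*(exp(2*I*pi/3))*conj(exp(2*I*pi/3)) + 1*(-1)*conj(1) + 1*(exp(-2*I*pi/3))*conj(exp(-2*I*pi/3)) + 1*(exp(-I*pi/3))*conj(exp(2*I*pi/3))
  = (1) + (-1) + (1) + (-1) + (1) + (-1)
  = 0.
(Exp terms are combined using exp(i*s)*conj(exp(i*t)) = exp(i*(s-t)), and sums of them are collapsed using the identity that for every m > 1 the m distinct m-th roots of unity sum to 0, e.g. 1 + exp(2*I*pi/3) + exp(-2*I*pi/3) = 0.)
Dividing by |G| = 6 gives 0/6 = 0, matching the row-orthogonality relation <chi_1, chi_4> = [chi_1 = chi_4].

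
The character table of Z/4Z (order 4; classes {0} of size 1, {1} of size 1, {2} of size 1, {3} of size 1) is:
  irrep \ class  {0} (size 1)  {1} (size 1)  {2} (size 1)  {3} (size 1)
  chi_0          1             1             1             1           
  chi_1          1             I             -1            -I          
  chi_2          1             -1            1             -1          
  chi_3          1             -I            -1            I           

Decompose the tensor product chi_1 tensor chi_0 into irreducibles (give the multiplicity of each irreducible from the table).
chi_1 tensor chi_0 = chi_1 (all other irreducibles have multiplicity 0).

Argument: The character of a tensor product is the pointwise product (chi_1 * chi_0)(C) = chi_1(C) * chi_0(C):
  {0}: (1)*(1), {1}: (I)*(1), {2}: (-1)*(1), {3}: (-I)*(1)
so (chi_1 * chi_0) takes values
  {0} -> 1, {1} -> I, {2} -> -1, {3} -> -I.
Now take the inner product of this character with each irreducible chi from the table, <chi_1*chi_0, chi> = (1/4) sum_C |C| (chi_1*chi_0)(C) conj(chi(C)):
  <chi_1*chi_0, chi_0> = (1/4)[1*(1)*conj(1) + 1*(I)*conj(1) + 1*(-1)*conj(1) + 1*(-I)*conj(1)]
      = (1/4)[(1) + (I) + (-1) + (-I)] = 0/4 = 0
  <chi_1*chi_0, chi_1> = (1/4)[1*(1)*conj(1) + 1*(I)*conj(I) + 1*(-1)*conj(-1) + 1*(-I)*conj(-I)]
      = (1/4)[(1) + (1) + (1) + (1)] = 4/4 = 1
  <chi_1*chi_0, chi_2> = (1/4)[1*(1)*conj(1) + 1*(I)*conj(-1) + 1*(-1)*conj(1) + 1*(-I)*conj(-1)]
      = (1/4)[(1) + (-I) + (-1) + (I)] = 0/4 = 0
  <chi_1*chi_0, chi_3> = (1/4)[1*(1)*conj(1) + 1*(I)*conj(-I) + 1*(-1)*conj(-1) + 1*(-I)*conj(I)]
      = (1/4)[(1) + (-1) + (1) + (-1)] = 0/4 = 0
(Exp terms are combined using exp(i*s)*conj(exp(i*t)) = exp(i*(s-t)), and sums of them are collapsed using the identity that for every m > 1 the m distinct m-th roots of unity sum to 0, e.g. 1 + exp(2*I*pi/3) + exp(-2*I*pi/3) = 0.)
Hence the multiplicities are chi_1: 1. Dimension check: dim(chi_1)*dim(chi_0) = 1*1 = 1 and sum (mult * dim) = 1*1 = 1.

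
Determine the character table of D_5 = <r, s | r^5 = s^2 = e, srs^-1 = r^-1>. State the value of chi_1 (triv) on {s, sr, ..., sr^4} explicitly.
Conjugacy classes: {e} of size 1, {r^1, r^4} of size 2, {r^2, r^3} of size 2, {s, sr, ..., sr^4} of size 5.
Character table:
  irrep \ class              {e} (size 1)  {r^1, r^4} (size 2)  {r^2, r^3} (size 2)  {s, sr, ..., sr^4} (size 5)
  chi_1 (triv)               1             1                    1                    1                          
  chi_2 (sign: r->1, s->-1)  1             1                    1                    -1                         
  chi_3 (2d, j=1)            2             -1/2 + sqrt(5)/2     -sqrt(5)/2 - 1/2     0                          
  chi_4 (2d, j=2)            2             -sqrt(5)/2 - 1/2     -1/2 + sqrt(5)/2     0                          

Spot check: chi_1 (triv) on {s, sr, ..., sr^4} = 1.

D_5 has order 2*5 = 10 with 4 conjugacy classes, hence 4 irreducibles. Sum of squared dims 1 + 1 + 4 + 4 = 10 = |G|. Linear characters come from the abelianisation; the 2-dimensional irreps have character r^k -> 2*cos(2*pi*j*k/5), reflections -> 0.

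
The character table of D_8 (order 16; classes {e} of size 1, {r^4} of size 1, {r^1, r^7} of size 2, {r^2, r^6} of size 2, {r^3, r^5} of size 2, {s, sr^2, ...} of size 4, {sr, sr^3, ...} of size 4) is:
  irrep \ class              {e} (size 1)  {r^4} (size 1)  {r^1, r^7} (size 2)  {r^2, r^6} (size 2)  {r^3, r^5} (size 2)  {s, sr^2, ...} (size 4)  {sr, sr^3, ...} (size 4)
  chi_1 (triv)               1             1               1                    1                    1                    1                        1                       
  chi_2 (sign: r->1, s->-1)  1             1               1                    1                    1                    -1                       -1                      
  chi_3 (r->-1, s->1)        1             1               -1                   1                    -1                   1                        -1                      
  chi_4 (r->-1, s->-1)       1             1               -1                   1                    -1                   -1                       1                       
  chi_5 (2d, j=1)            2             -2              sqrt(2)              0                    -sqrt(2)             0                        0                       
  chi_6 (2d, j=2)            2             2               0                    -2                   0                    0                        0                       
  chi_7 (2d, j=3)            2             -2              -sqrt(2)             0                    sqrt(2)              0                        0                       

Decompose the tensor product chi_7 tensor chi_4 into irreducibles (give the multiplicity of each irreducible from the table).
chi_7 tensor chi_4 = chi_5 (all other irreducibles have multiplicity 0).

Solution. The character of a tensor product is the pointwise product (chi_7 * chi_4)(C) = chi_7(C) * chi_4(C):
  {e}: (2)*(1), {r^4}: (-2)*(1), {r^1, r^7}: (-sqrt(2))*(-1), {r^2, r^6}: (0)*(1), {r^3, r^5}: (sqrt(2))*(-1), {s, sr^2, ...}: (0)*(-1), {sr, sr^3, ...}: (0)*(1)
so (chi_7 * chi_4) takes values
  {e} -> 2, {r^4} -> -2, {r^1, r^7} -> sqrt(2), {r^2, r^6} -> 0, {r^3, r^5} -> -sqrt(2), {s, sr^2, ...} -> 0, {sr, sr^3, ...} -> 0.
Now take the inner product of this character with each irreducible chi from the table, <chi_7*chi_4, chi> = (1/16) sum_C |C| (chi_7*chi_4)(C) conj(chi(C)):
  <chi_7*chi_4, chi_1> = (1/16)[1*(2)*conj(1) + 1*(-2)*conj(1) + 2*(sqrt(2))*conj(1) + 2*(0)*conj(1) + 2*(-sqrt(2))*conj(1) + 4*(0)*conj(1) + 4*(0)*conj(1)]
      = (1/16)[(2) + (-2) + (2*sqrt(2)) + (0) + (-2*sqrt(2)) + (0) + (0)] = 0/16 = 0
  <chi_7*chi_4, chi_2> = (1/16)[1*(2)*conj(1) + 1*(-2)*conj(1) + 2*(sqrt(2))*conj(1) + 2*(0)*conj(1) + 2*(-sqrt(2))*conj(1) + 4*(0)*conj(-1) + 4*(0)*conj(-1)]
      = (1/16)[(2) + (-2) + (2*sqrt(2)) + (0) + (-2*sqrt(2)) + (0) + (0)] = 0/16 = 0
  <chi_7*chi_4, chi_3> = (1/16)[1*(2)*conj(1) + 1*(-2)*conj(1) + 2*(sqrt(2))*conj(-1) + 2*(0)*conj(1) + 2*(-sqrt(2))*conj(-1) + 4*(0)*conj(1) + 4*(0)*conj(-1)]
      = (1/16)[(2) + (-2) + (-2*sqrt(2)) + (0) + (2*sqrt(2)) + (0) + (0)] = 0/16 = 0
  <chi_7*chi_4, chi_4> = (1/16)[1*(2)*conj(1) + 1*(-2)*conj(1) + 2*(sqrt(2))*conj(-1) + 2*(0)*conj(1) + 2*(-sqrt(2))*conj(-1) + 4*(0)*conj(-1) + 4*(0)*conj(1)]
      = (1/16)[(2) + (-2) + (-2*sqrt(2)) + (0) + (2*sqrt(2)) + (0) + (0)] = 0/16 = 0
  <chi_7*chi_4, chi_5> = (1/16)[1*(2)*conj(2) + 1*(-2)*conj(-2) + 2*(sqrt(2))*conj(sqrt(2)) + 2*(0)*conj(0) + 2*(-sqrt(2))*conj(-sqrt(2)) + 4*(0)*conj(0) + 4*(0)*conj(0)]
      = (1/16)[(4) + (4) + (4) + (0) + (4) + (0) + (0)] = 16/16 = 1
  <chi_7*chi_4, chi_6> = (1/16)[1*(2)*conj(2) + 1*(-2)*conj(2) + 2*(sqrt(2))*conj(0) + 2*(0)*conj(-2) + 2*(-sqrt(2))*conj(0) + 4*(0)*conj(0) + 4*(0)*conj(0)]
      = (1/16)[(4) + (-4) + (0) + (0) + (0) + (0) + (0)] = 0/16 = 0
  <chi_7*chi_4, chi_7> = (1/16)[1*(2)*conj(2) + 1*(-2)*conj(-2) + 2*(sqrt(2))*conj(-sqrt(2)) + 2*(0)*conj(0) + 2*(-sqrt(2))*conj(sqrt(2)) + 4*(0)*conj(0) + 4*(0)*conj(0)]
      = (1/16)[(4) + (4) + (-4) + (0) + (-4) + (0) + (0)] = 0/16 = 0
Hence the multiplicities are chi_5: 1. Dimension check: dim(chi_7)*dim(chi_4) = 2*1 = 2 and sum (mult * dim) = 1*2 = 2.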